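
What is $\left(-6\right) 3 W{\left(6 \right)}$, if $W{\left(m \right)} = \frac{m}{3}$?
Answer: $-36$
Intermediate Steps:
$W{\left(m \right)} = \frac{m}{3}$ ($W{\left(m \right)} = m \frac{1}{3} = \frac{m}{3}$)
$\left(-6\right) 3 W{\left(6 \right)} = \left(-6\right) 3 \cdot \frac{1}{3} \cdot 6 = \left(-18\right) 2 = -36$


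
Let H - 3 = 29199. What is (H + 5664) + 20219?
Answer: 55085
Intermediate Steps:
H = 29202 (H = 3 + 29199 = 29202)
(H + 5664) + 20219 = (29202 + 5664) + 20219 = 34866 + 20219 = 55085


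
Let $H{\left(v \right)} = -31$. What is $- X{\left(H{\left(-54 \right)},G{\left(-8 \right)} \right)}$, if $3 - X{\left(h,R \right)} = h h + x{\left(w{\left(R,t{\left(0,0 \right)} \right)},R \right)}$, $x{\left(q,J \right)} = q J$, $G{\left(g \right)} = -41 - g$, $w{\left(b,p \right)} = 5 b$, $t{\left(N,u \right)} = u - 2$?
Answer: $6403$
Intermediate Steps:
$t{\left(N,u \right)} = -2 + u$ ($t{\left(N,u \right)} = u - 2 = -2 + u$)
$x{\left(q,J \right)} = J q$
$X{\left(h,R \right)} = 3 - h^{2} - 5 R^{2}$ ($X{\left(h,R \right)} = 3 - \left(h h + R 5 R\right) = 3 - \left(h^{2} + 5 R^{2}\right) = 3 - h^{2} - 5 R^{2}$)
$- X{\left(H{\left(-54 \right)},G{\left(-8 \right)} \right)} = - (3 - \left(-31\right)^{2} - 5 \left(-41 - -8\right)^{2}) = - (3 - 961 - 5 \left(-41 + 8\right)^{2}) = - (3 - 961 - 5 \left(-33\right)^{2}) = - (3 - 961 - 5445) = \left(-1\right) \left(-6403\right) = 6403$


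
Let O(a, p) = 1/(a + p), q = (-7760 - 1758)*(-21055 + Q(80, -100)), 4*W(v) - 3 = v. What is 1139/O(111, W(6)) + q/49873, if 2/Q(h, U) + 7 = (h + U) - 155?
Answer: 2414632999813/18153772 ≈ 1.3301e+5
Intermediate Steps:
Q(h, U) = 2/(-162 + U + h) (Q(h, U) = 2/(-7 + ((h + U) - 155)) = 2/(-7 + ((U + h) - 155)) = 2/(-7 + (-155 + U + h)) = 2/(-162 + U + h))
W(v) = 3/4 + v/4
q = 18236545108/91 (q = (-7760 - 1758)*(-21055 + 2/(-162 - 100 + 80)) = -9518*(-21055 + 2/(-182)) = -9518*(-21055 + 2*(-1/182)) = -9518*(-21055 - 1/91) = -9518*(-1916006/91) = 18236545108/91 ≈ 2.0040e+8)
1139/O(111, W(6)) + q/49873 = 1139/(1/(111 + (3/4 + (1/4)*6))) + (18236545108/91)/49873 = 1139/(1/(111 + (3/4 + 3/2))) + (18236545108/91)*(1/49873) = 1139/(1/(111 + 9/4)) + 18236545108/4538443 = 1139/(1/(453/4)) + 18236545108/4538443 = 1139/(4/453) + 18236545108/4538443 = 1139*(453/4) + 18236545108/4538443 = 515967/4 + 18236545108/4538443 = 2414632999813/18153772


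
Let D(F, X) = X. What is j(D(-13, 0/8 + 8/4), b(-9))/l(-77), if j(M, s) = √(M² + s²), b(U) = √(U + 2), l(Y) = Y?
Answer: -I*√3/77 ≈ -0.022494*I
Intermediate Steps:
b(U) = √(2 + U)
j(D(-13, 0/8 + 8/4), b(-9))/l(-77) = √((0/8 + 8/4)² + (√(2 - 9))²)/(-77) = √((0*(⅛) + 8*(¼))² + (√(-7))²)*(-1/77) = √((0 + 2)² + (I*√7)²)*(-1/77) = √(2² - 7)*(-1/77) = √(4 - 7)*(-1/77) = √(-3)*(-1/77) = (I*√3)*(-1/77) = -I*√3/77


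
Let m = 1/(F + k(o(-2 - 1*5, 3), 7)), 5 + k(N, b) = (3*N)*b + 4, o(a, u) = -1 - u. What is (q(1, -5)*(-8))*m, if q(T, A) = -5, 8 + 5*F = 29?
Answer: -50/101 ≈ -0.49505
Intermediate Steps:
F = 21/5 (F = -8/5 + (1/5)*29 = -8/5 + 29/5 = 21/5 ≈ 4.2000)
k(N, b) = -1 + 3*N*b (k(N, b) = -5 + ((3*N)*b + 4) = -5 + (3*N*b + 4) = -5 + (4 + 3*N*b) = -1 + 3*N*b)
m = -5/404 (m = 1/(21/5 + (-1 + 3*(-1 - 1*3)*7)) = 1/(21/5 + (-1 + 3*(-1 - 3)*7)) = 1/(21/5 + (-1 + 3*(-4)*7)) = 1/(21/5 + (-1 - 84)) = 1/(21/5 - 85) = 1/(-404/5) = -5/404 ≈ -0.012376)
(q(1, -5)*(-8))*m = -5*(-8)*(-5/404) = 40*(-5/404) = -50/101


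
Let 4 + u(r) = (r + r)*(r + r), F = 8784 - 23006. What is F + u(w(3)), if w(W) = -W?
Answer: -14190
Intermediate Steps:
F = -14222
u(r) = -4 + 4*r**2 (u(r) = -4 + (r + r)*(r + r) = -4 + (2*r)*(2*r) = -4 + 4*r**2)
F + u(w(3)) = -14222 + (-4 + 4*(-1*3)**2) = -14222 + (-4 + 4*(-3)**2) = -14222 + (-4 + 4*9) = -14222 + (-4 + 36) = -14222 + 32 = -14190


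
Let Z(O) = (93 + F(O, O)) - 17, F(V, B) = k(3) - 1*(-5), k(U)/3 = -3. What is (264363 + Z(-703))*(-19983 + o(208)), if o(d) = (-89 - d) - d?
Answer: -5417744280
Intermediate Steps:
k(U) = -9 (k(U) = 3*(-3) = -9)
o(d) = -89 - 2*d
F(V, B) = -4 (F(V, B) = -9 - 1*(-5) = -9 + 5 = -4)
Z(O) = 72 (Z(O) = (93 - 4) - 17 = 89 - 17 = 72)
(264363 + Z(-703))*(-19983 + o(208)) = (264363 + 72)*(-19983 + (-89 - 2*208)) = 264435*(-19983 + (-89 - 416)) = 264435*(-19983 - 505) = 264435*(-20488) = -5417744280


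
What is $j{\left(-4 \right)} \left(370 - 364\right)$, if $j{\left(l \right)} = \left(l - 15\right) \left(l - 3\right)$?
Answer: $798$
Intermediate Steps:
$j{\left(l \right)} = \left(-15 + l\right) \left(-3 + l\right)$
$j{\left(-4 \right)} \left(370 - 364\right) = \left(45 + \left(-4\right)^{2} - -72\right) \left(370 - 364\right) = \left(45 + 16 + 72\right) 6 = 133 \cdot 6 = 798$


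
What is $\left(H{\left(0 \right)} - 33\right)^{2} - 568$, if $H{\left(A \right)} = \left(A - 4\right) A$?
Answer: $521$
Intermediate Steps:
$H{\left(A \right)} = A \left(-4 + A\right)$ ($H{\left(A \right)} = \left(-4 + A\right) A = A \left(-4 + A\right)$)
$\left(H{\left(0 \right)} - 33\right)^{2} - 568 = \left(0 \left(-4 + 0\right) - 33\right)^{2} - 568 = \left(0 \left(-4\right) - 33\right)^{2} - 568 = \left(0 - 33\right)^{2} - 568 = \left(-33\right)^{2} - 568 = 1089 - 568 = 521$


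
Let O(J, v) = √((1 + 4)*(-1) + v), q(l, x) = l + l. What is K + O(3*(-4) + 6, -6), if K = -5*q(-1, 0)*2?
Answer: 20 + I*√11 ≈ 20.0 + 3.3166*I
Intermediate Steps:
q(l, x) = 2*l
O(J, v) = √(-5 + v) (O(J, v) = √(5*(-1) + v) = √(-5 + v))
K = 20 (K = -5*(2*(-1))*2 = -5*(-2)*2 = -(-10)*2 = -1*(-20) = 20)
K + O(3*(-4) + 6, -6) = 20 + √(-5 - 6) = 20 + √(-11) = 20 + I*√11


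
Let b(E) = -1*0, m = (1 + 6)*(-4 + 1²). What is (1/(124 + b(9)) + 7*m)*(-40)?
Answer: 182270/31 ≈ 5879.7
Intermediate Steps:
m = -21 (m = 7*(-4 + 1) = 7*(-3) = -21)
b(E) = 0
(1/(124 + b(9)) + 7*m)*(-40) = (1/(124 + 0) + 7*(-21))*(-40) = (1/124 - 147)*(-40) = -18227/124*(-40) = 182270/31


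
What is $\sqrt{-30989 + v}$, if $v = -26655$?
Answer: $2 i \sqrt{14411} \approx 240.09 i$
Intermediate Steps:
$\sqrt{-30989 + v} = \sqrt{-30989 - 26655} = \sqrt{-57644} = 2 i \sqrt{14411}$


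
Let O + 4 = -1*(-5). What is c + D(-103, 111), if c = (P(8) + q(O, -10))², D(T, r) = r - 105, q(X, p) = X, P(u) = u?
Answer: 87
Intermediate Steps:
O = 1 (O = -4 - 1*(-5) = -4 + 5 = 1)
D(T, r) = -105 + r
c = 81 (c = (8 + 1)² = 9² = 81)
c + D(-103, 111) = 81 + (-105 + 111) = 81 + 6 = 87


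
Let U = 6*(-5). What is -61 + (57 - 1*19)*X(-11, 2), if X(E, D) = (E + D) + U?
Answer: -1543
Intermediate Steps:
U = -30
X(E, D) = -30 + D + E (X(E, D) = (E + D) - 30 = (D + E) - 30 = -30 + D + E)
-61 + (57 - 1*19)*X(-11, 2) = -61 + (57 - 1*19)*(-30 + 2 - 11) = -61 + (57 - 19)*(-39) = -61 + 38*(-39) = -61 - 1482 = -1543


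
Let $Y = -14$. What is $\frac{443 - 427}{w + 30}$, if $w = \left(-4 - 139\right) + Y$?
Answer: $- \frac{16}{127} \approx -0.12598$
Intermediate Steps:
$w = -157$ ($w = \left(-4 - 139\right) - 14 = -143 - 14 = -157$)
$\frac{443 - 427}{w + 30} = \frac{443 - 427}{-157 + 30} = \frac{16}{-127} = 16 \left(- \frac{1}{127}\right) = - \frac{16}{127}$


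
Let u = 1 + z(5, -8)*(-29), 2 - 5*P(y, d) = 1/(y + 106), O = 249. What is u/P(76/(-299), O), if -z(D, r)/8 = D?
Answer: 6797870/2331 ≈ 2916.3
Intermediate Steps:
z(D, r) = -8*D
P(y, d) = ⅖ - 1/(5*(106 + y)) (P(y, d) = ⅖ - 1/(5*(y + 106)) = ⅖ - 1/(5*(106 + y)))
u = 1161 (u = 1 - 8*5*(-29) = 1 - 40*(-29) = 1 + 1160 = 1161)
u/P(76/(-299), O) = 1161/(((211 + 2*(76/(-299)))/(5*(106 + 76/(-299))))) = 1161/(((211 + 2*(76*(-1/299)))/(5*(106 + 76*(-1/299))))) = 1161/(((211 + 2*(-76/299))/(5*(106 - 76/299)))) = 1161/(((211 - 152/299)/(5*(31618/299)))) = 1161/(((⅕)*(299/31618)*(62937/299))) = 1161/(62937/158090) = 1161*(158090/62937) = 6797870/2331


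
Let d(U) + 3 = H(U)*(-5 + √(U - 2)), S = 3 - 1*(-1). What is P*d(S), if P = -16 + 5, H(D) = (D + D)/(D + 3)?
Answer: 671/7 - 88*√2/7 ≈ 78.078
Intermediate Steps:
H(D) = 2*D/(3 + D) (H(D) = (2*D)/(3 + D) = 2*D/(3 + D))
S = 4 (S = 3 + 1 = 4)
P = -11
d(U) = -3 + 2*U*(-5 + √(-2 + U))/(3 + U) (d(U) = -3 + (2*U/(3 + U))*(-5 + √(U - 2)) = -3 + (2*U/(3 + U))*(-5 + √(-2 + U)) = -3 + 2*U*(-5 + √(-2 + U))/(3 + U))
P*d(S) = -11*(-9 - 13*4 + 2*4*√(-2 + 4))/(3 + 4) = -11*(-9 - 52 + 2*4*√2)/7 = -11*(-9 - 52 + 8*√2)/7 = -11*(-61 + 8*√2)/7 = -11*(-61/7 + 8*√2/7) = 671/7 - 88*√2/7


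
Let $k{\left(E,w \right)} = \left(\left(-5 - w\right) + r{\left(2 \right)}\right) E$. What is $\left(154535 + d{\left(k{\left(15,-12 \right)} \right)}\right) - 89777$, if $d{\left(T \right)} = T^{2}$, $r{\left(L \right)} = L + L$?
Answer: $91983$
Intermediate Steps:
$r{\left(L \right)} = 2 L$
$k{\left(E,w \right)} = E \left(-1 - w\right)$ ($k{\left(E,w \right)} = \left(\left(-5 - w\right) + 2 \cdot 2\right) E = \left(\left(-5 - w\right) + 4\right) E = \left(-1 - w\right) E = E \left(-1 - w\right)$)
$\left(154535 + d{\left(k{\left(15,-12 \right)} \right)}\right) - 89777 = \left(154535 + \left(\left(-1\right) 15 \left(1 - 12\right)\right)^{2}\right) - 89777 = \left(154535 + \left(\left(-1\right) 15 \left(-11\right)\right)^{2}\right) - 89777 = \left(154535 + 165^{2}\right) - 89777 = \left(154535 + 27225\right) - 89777 = 181760 - 89777 = 91983$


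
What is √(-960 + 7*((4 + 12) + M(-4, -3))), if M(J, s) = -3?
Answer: I*√869 ≈ 29.479*I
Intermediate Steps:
√(-960 + 7*((4 + 12) + M(-4, -3))) = √(-960 + 7*((4 + 12) - 3)) = √(-960 + 7*(16 - 3)) = √(-960 + 7*13) = √(-960 + 91) = √(-869) = I*√869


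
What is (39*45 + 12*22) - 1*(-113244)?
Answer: 115263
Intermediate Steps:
(39*45 + 12*22) - 1*(-113244) = (1755 + 264) + 113244 = 2019 + 113244 = 115263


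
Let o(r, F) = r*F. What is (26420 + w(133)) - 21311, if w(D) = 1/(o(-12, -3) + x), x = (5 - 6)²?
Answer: 189034/37 ≈ 5109.0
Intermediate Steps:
o(r, F) = F*r
x = 1 (x = (-1)² = 1)
w(D) = 1/37 (w(D) = 1/(-3*(-12) + 1) = 1/(36 + 1) = 1/37)
(26420 + w(133)) - 21311 = (26420 + 1/37) - 21311 = 977541/37 - 21311 = 189034/37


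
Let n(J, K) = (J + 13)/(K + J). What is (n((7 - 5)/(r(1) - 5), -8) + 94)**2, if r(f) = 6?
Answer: 33489/4 ≈ 8372.3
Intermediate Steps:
n(J, K) = (13 + J)/(J + K)
(n((7 - 5)/(r(1) - 5), -8) + 94)**2 = ((13 + (7 - 5)/(6 - 5))/((7 - 5)/(6 - 5) - 8) + 94)**2 = ((13 + 2/1)/(2/1 - 8) + 94)**2 = ((13 + 2*1)/(2*1 - 8) + 94)**2 = ((13 + 2)/(2 - 8) + 94)**2 = (15/(-6) + 94)**2 = (-1/6*15 + 94)**2 = (-5/2 + 94)**2 = (183/2)**2 = 33489/4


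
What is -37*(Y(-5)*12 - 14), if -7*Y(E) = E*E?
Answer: 14726/7 ≈ 2103.7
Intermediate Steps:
Y(E) = -E²/7 (Y(E) = -E*E/7 = -E²/7)
-37*(Y(-5)*12 - 14) = -37*(-⅐*(-5)²*12 - 14) = -37*(-⅐*25*12 - 14) = -37*(-25/7*12 - 14) = -37*(-300/7 - 14) = -37*(-398/7) = 14726/7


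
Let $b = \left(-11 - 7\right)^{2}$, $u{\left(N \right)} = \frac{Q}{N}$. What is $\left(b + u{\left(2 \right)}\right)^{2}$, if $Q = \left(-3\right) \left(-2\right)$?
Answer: $106929$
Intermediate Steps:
$Q = 6$
$u{\left(N \right)} = \frac{6}{N}$
$b = 324$ ($b = \left(-18\right)^{2} = 324$)
$\left(b + u{\left(2 \right)}\right)^{2} = \left(324 + \frac{6}{2}\right)^{2} = \left(324 + 6 \cdot \frac{1}{2}\right)^{2} = \left(324 + 3\right)^{2} = 327^{2} = 106929$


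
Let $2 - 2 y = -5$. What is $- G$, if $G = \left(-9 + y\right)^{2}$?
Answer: $- \frac{121}{4} \approx -30.25$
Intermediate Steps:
$y = \frac{7}{2}$ ($y = 1 - - \frac{5}{2} = 1 + \frac{5}{2} = \frac{7}{2} \approx 3.5$)
$G = \frac{121}{4}$ ($G = \left(-9 + \frac{7}{2}\right)^{2} = \left(- \frac{11}{2}\right)^{2} = \frac{121}{4} \approx 30.25$)
$- G = \left(-1\right) \frac{121}{4} = - \frac{121}{4}$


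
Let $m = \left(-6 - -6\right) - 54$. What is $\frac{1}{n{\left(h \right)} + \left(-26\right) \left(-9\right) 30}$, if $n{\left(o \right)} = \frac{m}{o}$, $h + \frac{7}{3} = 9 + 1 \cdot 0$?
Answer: $\frac{10}{70119} \approx 0.00014261$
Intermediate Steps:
$h = \frac{20}{3}$ ($h = - \frac{7}{3} + \left(9 + 1 \cdot 0\right) = - \frac{7}{3} + \left(9 + 0\right) = - \frac{7}{3} + 9 = \frac{20}{3} \approx 6.6667$)
$m = -54$ ($m = \left(-6 + 6\right) - 54 = 0 - 54 = -54$)
$n{\left(o \right)} = - \frac{54}{o}$
$\frac{1}{n{\left(h \right)} + \left(-26\right) \left(-9\right) 30} = \frac{1}{- \frac{54}{\frac{20}{3}} + \left(-26\right) \left(-9\right) 30} = \frac{1}{\left(-54\right) \frac{3}{20} + 234 \cdot 30} = \frac{1}{- \frac{81}{10} + 7020} = \frac{1}{\frac{70119}{10}} = \frac{10}{70119}$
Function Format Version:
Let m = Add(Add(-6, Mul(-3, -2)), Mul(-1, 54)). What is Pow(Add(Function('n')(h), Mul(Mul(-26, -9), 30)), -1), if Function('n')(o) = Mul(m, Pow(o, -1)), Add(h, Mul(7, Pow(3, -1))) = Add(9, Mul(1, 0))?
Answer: Rational(10, 70119) ≈ 0.00014261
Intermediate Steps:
h = Rational(20, 3) (h = Add(Rational(-7, 3), Add(9, Mul(1, 0))) = Add(Rational(-7, 3), Add(9, 0)) = Add(Rational(-7, 3), 9) = Rational(20, 3) ≈ 6.6667)
m = -54 (m = Add(Add(-6, 6), -54) = Add(0, -54) = -54)
Function('n')(o) = Mul(-54, Pow(o, -1))
Pow(Add(Function('n')(h), Mul(Mul(-26, -9), 30)), -1) = Pow(Add(Mul(-54, Pow(Rational(20, 3), -1)), Mul(Mul(-26, -9), 30)), -1) = Pow(Add(Mul(-54, Rational(3, 20)), Mul(234, 30)), -1) = Pow(Add(Rational(-81, 10), 7020), -1) = Pow(Rational(70119, 10), -1) = Rational(10, 70119)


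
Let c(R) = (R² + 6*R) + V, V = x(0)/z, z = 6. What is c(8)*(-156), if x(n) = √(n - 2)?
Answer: -17472 - 26*I*√2 ≈ -17472.0 - 36.77*I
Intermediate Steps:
x(n) = √(-2 + n)
V = I*√2/6 (V = √(-2 + 0)/6 = √(-2)*(⅙) = (I*√2)*(⅙) = I*√2/6 ≈ 0.2357*I)
c(R) = R² + 6*R + I*√2/6 (c(R) = (R² + 6*R) + I*√2/6 = R² + 6*R + I*√2/6)
c(8)*(-156) = (8² + 6*8 + I*√2/6)*(-156) = (64 + 48 + I*√2/6)*(-156) = (112 + I*√2/6)*(-156) = -17472 - 26*I*√2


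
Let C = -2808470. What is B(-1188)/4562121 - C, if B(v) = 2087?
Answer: 12812579966957/4562121 ≈ 2.8085e+6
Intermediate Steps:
B(-1188)/4562121 - C = 2087/4562121 - 1*(-2808470) = 2087*(1/4562121) + 2808470 = 2087/4562121 + 2808470 = 12812579966957/4562121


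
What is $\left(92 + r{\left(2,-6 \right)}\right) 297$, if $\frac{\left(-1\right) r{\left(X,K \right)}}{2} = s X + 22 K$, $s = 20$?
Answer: $81972$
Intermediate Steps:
$r{\left(X,K \right)} = - 44 K - 40 X$ ($r{\left(X,K \right)} = - 2 \left(20 X + 22 K\right) = - 44 K - 40 X$)
$\left(92 + r{\left(2,-6 \right)}\right) 297 = \left(92 - -184\right) 297 = \left(92 + \left(264 - 80\right)\right) 297 = \left(92 + 184\right) 297 = 276 \cdot 297 = 81972$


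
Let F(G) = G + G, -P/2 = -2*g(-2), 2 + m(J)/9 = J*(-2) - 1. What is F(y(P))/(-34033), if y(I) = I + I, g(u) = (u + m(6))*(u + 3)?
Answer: 2192/34033 ≈ 0.064408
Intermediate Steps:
m(J) = -27 - 18*J (m(J) = -18 + 9*(J*(-2) - 1) = -18 + 9*(-2*J - 1) = -18 + 9*(-1 - 2*J) = -18 + (-9 - 18*J) = -27 - 18*J)
g(u) = (-135 + u)*(3 + u) (g(u) = (u + (-27 - 18*6))*(u + 3) = (u + (-27 - 108))*(3 + u) = (u - 135)*(3 + u) = (-135 + u)*(3 + u))
P = -548 (P = -(-4)*(-405 + (-2)² - 132*(-2)) = -(-4)*(-405 + 4 + 264) = -(-4)*(-137) = -2*274 = -548)
y(I) = 2*I
F(G) = 2*G
F(y(P))/(-34033) = (2*(2*(-548)))/(-34033) = (2*(-1096))*(-1/34033) = -2192*(-1/34033) = 2192/34033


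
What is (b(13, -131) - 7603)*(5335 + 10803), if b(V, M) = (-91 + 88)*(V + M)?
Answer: -116984362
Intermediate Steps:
b(V, M) = -3*M - 3*V (b(V, M) = -3*(M + V) = -3*M - 3*V)
(b(13, -131) - 7603)*(5335 + 10803) = ((-3*(-131) - 3*13) - 7603)*(5335 + 10803) = ((393 - 39) - 7603)*16138 = (354 - 7603)*16138 = -7249*16138 = -116984362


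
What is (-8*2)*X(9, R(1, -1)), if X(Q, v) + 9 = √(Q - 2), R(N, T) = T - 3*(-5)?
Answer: 144 - 16*√7 ≈ 101.67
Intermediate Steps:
R(N, T) = 15 + T (R(N, T) = T + 15 = 15 + T)
X(Q, v) = -9 + √(-2 + Q) (X(Q, v) = -9 + √(Q - 2) = -9 + √(-2 + Q))
(-8*2)*X(9, R(1, -1)) = (-8*2)*(-9 + √(-2 + 9)) = -16*(-9 + √7) = 144 - 16*√7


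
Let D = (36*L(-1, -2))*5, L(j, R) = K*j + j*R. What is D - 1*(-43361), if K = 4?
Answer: 43001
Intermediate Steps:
L(j, R) = 4*j + R*j (L(j, R) = 4*j + j*R = 4*j + R*j)
D = -360 (D = (36*(-(4 - 2)))*5 = (36*(-1*2))*5 = (36*(-2))*5 = -72*5 = -360)
D - 1*(-43361) = -360 - 1*(-43361) = -360 + 43361 = 43001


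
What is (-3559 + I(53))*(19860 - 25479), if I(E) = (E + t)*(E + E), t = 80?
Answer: -59218641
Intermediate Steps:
I(E) = 2*E*(80 + E) (I(E) = (E + 80)*(E + E) = (80 + E)*(2*E) = 2*E*(80 + E))
(-3559 + I(53))*(19860 - 25479) = (-3559 + 2*53*(80 + 53))*(19860 - 25479) = (-3559 + 2*53*133)*(-5619) = (-3559 + 14098)*(-5619) = 10539*(-5619) = -59218641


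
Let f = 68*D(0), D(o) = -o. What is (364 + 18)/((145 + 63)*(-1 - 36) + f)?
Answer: -191/3848 ≈ -0.049636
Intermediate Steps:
f = 0 (f = 68*(-1*0) = 68*0 = 0)
(364 + 18)/((145 + 63)*(-1 - 36) + f) = (364 + 18)/((145 + 63)*(-1 - 36) + 0) = 382/(208*(-37) + 0) = 382/(-7696 + 0) = 382/(-7696) = 382*(-1/7696) = -191/3848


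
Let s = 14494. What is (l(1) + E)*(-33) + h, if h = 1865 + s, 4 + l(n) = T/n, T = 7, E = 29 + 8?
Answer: 15039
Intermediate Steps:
E = 37
l(n) = -4 + 7/n
h = 16359 (h = 1865 + 14494 = 16359)
(l(1) + E)*(-33) + h = ((-4 + 7/1) + 37)*(-33) + 16359 = ((-4 + 7*1) + 37)*(-33) + 16359 = ((-4 + 7) + 37)*(-33) + 16359 = (3 + 37)*(-33) + 16359 = 40*(-33) + 16359 = -1320 + 16359 = 15039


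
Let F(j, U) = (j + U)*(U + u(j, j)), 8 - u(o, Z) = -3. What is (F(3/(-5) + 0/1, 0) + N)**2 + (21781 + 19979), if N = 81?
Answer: 1182384/25 ≈ 47295.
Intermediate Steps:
u(o, Z) = 11 (u(o, Z) = 8 - 1*(-3) = 8 + 3 = 11)
F(j, U) = (11 + U)*(U + j) (F(j, U) = (j + U)*(U + 11) = (U + j)*(11 + U) = (11 + U)*(U + j))
(F(3/(-5) + 0/1, 0) + N)**2 + (21781 + 19979) = ((0**2 + 11*0 + 11*(3/(-5) + 0/1) + 0*(3/(-5) + 0/1)) + 81)**2 + (21781 + 19979) = ((0 + 0 + 11*(3*(-1/5) + 0*1) + 0*(3*(-1/5) + 0*1)) + 81)**2 + 41760 = ((0 + 0 + 11*(-3/5 + 0) + 0*(-3/5 + 0)) + 81)**2 + 41760 = ((0 + 0 + 11*(-3/5) + 0*(-3/5)) + 81)**2 + 41760 = ((0 + 0 - 33/5 + 0) + 81)**2 + 41760 = (-33/5 + 81)**2 + 41760 = (372/5)**2 + 41760 = 138384/25 + 41760 = 1182384/25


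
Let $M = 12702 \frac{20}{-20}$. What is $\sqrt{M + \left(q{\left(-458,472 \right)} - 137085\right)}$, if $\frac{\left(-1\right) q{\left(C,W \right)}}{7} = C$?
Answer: $i \sqrt{146581} \approx 382.86 i$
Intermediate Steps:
$q{\left(C,W \right)} = - 7 C$
$M = -12702$ ($M = 12702 \cdot 20 \left(- \frac{1}{20}\right) = 12702 \left(-1\right) = -12702$)
$\sqrt{M + \left(q{\left(-458,472 \right)} - 137085\right)} = \sqrt{-12702 - 133879} = \sqrt{-146581} = i \sqrt{146581}$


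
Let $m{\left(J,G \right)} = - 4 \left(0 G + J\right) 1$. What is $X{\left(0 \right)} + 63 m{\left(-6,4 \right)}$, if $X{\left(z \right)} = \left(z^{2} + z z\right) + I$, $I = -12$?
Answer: $1500$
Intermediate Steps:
$X{\left(z \right)} = -12 + 2 z^{2}$ ($X{\left(z \right)} = \left(z^{2} + z z\right) - 12 = \left(z^{2} + z^{2}\right) - 12 = 2 z^{2} - 12 = -12 + 2 z^{2}$)
$m{\left(J,G \right)} = - 4 J$ ($m{\left(J,G \right)} = - 4 \left(0 + J\right) 1 = - 4 J 1 = - 4 J$)
$X{\left(0 \right)} + 63 m{\left(-6,4 \right)} = \left(-12 + 2 \cdot 0^{2}\right) + 63 \left(\left(-4\right) \left(-6\right)\right) = \left(-12 + 2 \cdot 0\right) + 63 \cdot 24 = \left(-12 + 0\right) + 1512 = -12 + 1512 = 1500$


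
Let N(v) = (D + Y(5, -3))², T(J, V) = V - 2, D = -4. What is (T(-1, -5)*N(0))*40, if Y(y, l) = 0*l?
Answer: -4480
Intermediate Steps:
Y(y, l) = 0
T(J, V) = -2 + V
N(v) = 16 (N(v) = (-4 + 0)² = (-4)² = 16)
(T(-1, -5)*N(0))*40 = ((-2 - 5)*16)*40 = -7*16*40 = -112*40 = -4480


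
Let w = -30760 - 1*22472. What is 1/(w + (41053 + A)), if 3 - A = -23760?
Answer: 1/11584 ≈ 8.6326e-5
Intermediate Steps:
A = 23763 (A = 3 - 1*(-23760) = 3 + 23760 = 23763)
w = -53232 (w = -30760 - 22472 = -53232)
1/(w + (41053 + A)) = 1/(-53232 + (41053 + 23763)) = 1/(-53232 + 64816) = 1/11584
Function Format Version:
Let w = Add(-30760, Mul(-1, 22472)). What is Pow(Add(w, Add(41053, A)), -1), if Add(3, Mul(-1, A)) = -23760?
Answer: Rational(1, 11584) ≈ 8.6326e-5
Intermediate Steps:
A = 23763 (A = Add(3, Mul(-1, -23760)) = Add(3, 23760) = 23763)
w = -53232 (w = Add(-30760, -22472) = -53232)
Pow(Add(w, Add(41053, A)), -1) = Pow(Add(-53232, Add(41053, 23763)), -1) = Pow(Add(-53232, 64816), -1) = Pow(11584, -1) = Rational(1, 11584)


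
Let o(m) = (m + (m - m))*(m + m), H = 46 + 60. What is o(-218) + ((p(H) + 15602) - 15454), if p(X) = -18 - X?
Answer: 95072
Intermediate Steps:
H = 106
o(m) = 2*m² (o(m) = (m + 0)*(2*m) = m*(2*m) = 2*m²)
o(-218) + ((p(H) + 15602) - 15454) = 2*(-218)² + (((-18 - 1*106) + 15602) - 15454) = 2*47524 + (((-18 - 106) + 15602) - 15454) = 95048 + ((-124 + 15602) - 15454) = 95048 + (15478 - 15454) = 95048 + 24 = 95072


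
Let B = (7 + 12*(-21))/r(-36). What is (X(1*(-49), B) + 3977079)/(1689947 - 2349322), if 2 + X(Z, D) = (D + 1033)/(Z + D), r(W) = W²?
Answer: -10141333726/1681379875 ≈ -6.0316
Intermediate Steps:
B = -245/1296 (B = (7 + 12*(-21))/((-36)²) = (7 - 252)/1296 = -245*1/1296 = -245/1296 ≈ -0.18904)
X(Z, D) = -2 + (1033 + D)/(D + Z) (X(Z, D) = -2 + (D + 1033)/(Z + D) = -2 + (1033 + D)/(D + Z))
(X(1*(-49), B) + 3977079)/(1689947 - 2349322) = ((1033 - 1*(-245/1296) - 2*(-49))/(-245/1296 + 1*(-49)) + 3977079)/(1689947 - 2349322) = ((1033 + 245/1296 - 2*(-49))/(-245/1296 - 49) + 3977079)/(-659375) = ((1033 + 245/1296 + 98)/(-63749/1296) + 3977079)*(-1/659375) = (-1296/63749*1466021/1296 + 3977079)*(-1/659375) = (-1466021/63749 + 3977079)*(-1/659375) = (253533343150/63749)*(-1/659375) = -10141333726/1681379875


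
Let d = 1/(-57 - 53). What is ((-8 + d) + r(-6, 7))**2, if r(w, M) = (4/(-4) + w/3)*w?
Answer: 1207801/12100 ≈ 99.818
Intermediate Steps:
r(w, M) = w*(-1 + w/3) (r(w, M) = (4*(-1/4) + w*(1/3))*w = (-1 + w/3)*w = w*(-1 + w/3))
d = -1/110 (d = 1/(-110) = -1/110 ≈ -0.0090909)
((-8 + d) + r(-6, 7))**2 = ((-8 - 1/110) + (1/3)*(-6)*(-3 - 6))**2 = (-881/110 + (1/3)*(-6)*(-9))**2 = (-881/110 + 18)**2 = (1099/110)**2 = 1207801/12100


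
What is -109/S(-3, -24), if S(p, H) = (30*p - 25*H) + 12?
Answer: -109/522 ≈ -0.20881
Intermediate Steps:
S(p, H) = 12 - 25*H + 30*p (S(p, H) = (-25*H + 30*p) + 12 = 12 - 25*H + 30*p)
-109/S(-3, -24) = -109/(12 - 25*(-24) + 30*(-3)) = -109/(12 + 600 - 90) = -109/522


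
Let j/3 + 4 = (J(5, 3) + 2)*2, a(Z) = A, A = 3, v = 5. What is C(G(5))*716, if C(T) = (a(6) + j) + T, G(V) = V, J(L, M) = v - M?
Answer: 14320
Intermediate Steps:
J(L, M) = 5 - M
a(Z) = 3
j = 12 (j = -12 + 3*(((5 - 1*3) + 2)*2) = -12 + 3*(((5 - 3) + 2)*2) = -12 + 3*((2 + 2)*2) = -12 + 3*(4*2) = -12 + 3*8 = -12 + 24 = 12)
C(T) = 15 + T (C(T) = (3 + 12) + T = 15 + T)
C(G(5))*716 = (15 + 5)*716 = 20*716 = 14320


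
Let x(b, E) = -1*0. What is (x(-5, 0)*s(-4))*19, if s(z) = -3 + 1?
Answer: 0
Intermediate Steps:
x(b, E) = 0
s(z) = -2
(x(-5, 0)*s(-4))*19 = (0*(-2))*19 = 0*19 = 0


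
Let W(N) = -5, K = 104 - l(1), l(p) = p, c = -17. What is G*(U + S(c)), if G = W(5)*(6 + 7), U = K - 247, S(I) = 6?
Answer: 8970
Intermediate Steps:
K = 103 (K = 104 - 1*1 = 104 - 1 = 103)
U = -144 (U = 103 - 247 = -144)
G = -65 (G = -5*(6 + 7) = -5*13 = -65)
G*(U + S(c)) = -65*(-144 + 6) = -65*(-138) = 8970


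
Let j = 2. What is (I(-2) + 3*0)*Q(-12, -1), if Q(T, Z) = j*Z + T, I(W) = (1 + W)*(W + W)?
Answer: -56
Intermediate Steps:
I(W) = 2*W*(1 + W) (I(W) = (1 + W)*(2*W) = 2*W*(1 + W))
Q(T, Z) = T + 2*Z (Q(T, Z) = 2*Z + T = T + 2*Z)
(I(-2) + 3*0)*Q(-12, -1) = (2*(-2)*(1 - 2) + 3*0)*(-12 + 2*(-1)) = (2*(-2)*(-1) + 0)*(-12 - 2) = (4 + 0)*(-14) = 4*(-14) = -56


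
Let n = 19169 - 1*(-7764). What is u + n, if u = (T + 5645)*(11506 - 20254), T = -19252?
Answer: 119060969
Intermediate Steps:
n = 26933 (n = 19169 + 7764 = 26933)
u = 119034036 (u = (-19252 + 5645)*(11506 - 20254) = -13607*(-8748) = 119034036)
u + n = 119034036 + 26933 = 119060969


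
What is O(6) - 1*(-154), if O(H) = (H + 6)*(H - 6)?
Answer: 154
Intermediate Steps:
O(H) = (-6 + H)*(6 + H) (O(H) = (6 + H)*(-6 + H) = (-6 + H)*(6 + H))
O(6) - 1*(-154) = (-36 + 6²) - 1*(-154) = (-36 + 36) + 154 = 0 + 154 = 154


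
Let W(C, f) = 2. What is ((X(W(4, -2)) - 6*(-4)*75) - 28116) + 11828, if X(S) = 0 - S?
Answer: -14490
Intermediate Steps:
X(S) = -S
((X(W(4, -2)) - 6*(-4)*75) - 28116) + 11828 = ((-1*2 - 6*(-4)*75) - 28116) + 11828 = ((-2 + 24*75) - 28116) + 11828 = ((-2 + 1800) - 28116) + 11828 = (1798 - 28116) + 11828 = -26318 + 11828 = -14490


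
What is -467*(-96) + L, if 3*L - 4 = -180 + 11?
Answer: 44777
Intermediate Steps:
L = -55 (L = 4/3 + (-180 + 11)/3 = 4/3 + (⅓)*(-169) = 4/3 - 169/3 = -55)
-467*(-96) + L = -467*(-96) - 55 = 44832 - 55 = 44777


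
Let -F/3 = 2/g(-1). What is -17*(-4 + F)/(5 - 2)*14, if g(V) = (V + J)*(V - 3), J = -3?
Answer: 4165/12 ≈ 347.08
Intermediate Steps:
g(V) = (-3 + V)**2 (g(V) = (V - 3)*(V - 3) = (-3 + V)*(-3 + V) = (-3 + V)**2)
F = -3/8 (F = -6/(9 + (-1)**2 - 6*(-1)) = -6/(9 + 1 + 6) = -6/16 = -3*1/8 = -3/8 ≈ -0.37500)
-17*(-4 + F)/(5 - 2)*14 = -17*(-4 - 3/8)/(5 - 2)*14 = -(-595)/(8*3)*14 = -17*(-35/24)*14 = (595/24)*14 = 4165/12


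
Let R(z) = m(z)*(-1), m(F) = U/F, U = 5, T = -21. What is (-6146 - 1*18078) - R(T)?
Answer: -508709/21 ≈ -24224.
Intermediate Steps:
m(F) = 5/F
R(z) = -5/z (R(z) = (5/z)*(-1) = -5/z)
(-6146 - 1*18078) - R(T) = (-6146 - 1*18078) - (-5)/(-21) = (-6146 - 18078) - (-5)*(-1)/21 = -24224 - 1*5/21 = -24224 - 5/21 = -508709/21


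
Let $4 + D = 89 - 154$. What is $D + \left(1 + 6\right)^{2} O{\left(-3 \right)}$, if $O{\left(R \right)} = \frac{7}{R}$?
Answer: $- \frac{550}{3} \approx -183.33$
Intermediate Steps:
$D = -69$ ($D = -4 + \left(89 - 154\right) = -4 - 65 = -69$)
$D + \left(1 + 6\right)^{2} O{\left(-3 \right)} = -69 + \left(1 + 6\right)^{2} \frac{7}{-3} = -69 + 7^{2} \cdot 7 \left(- \frac{1}{3}\right) = -69 + 49 \left(- \frac{7}{3}\right) = -69 - \frac{343}{3} = - \frac{550}{3}$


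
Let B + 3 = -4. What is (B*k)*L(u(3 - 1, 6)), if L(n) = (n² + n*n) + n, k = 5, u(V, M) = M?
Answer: -2730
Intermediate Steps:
L(n) = n + 2*n² (L(n) = (n² + n²) + n = 2*n² + n = n + 2*n²)
B = -7 (B = -3 - 4 = -7)
(B*k)*L(u(3 - 1, 6)) = (-7*5)*(6*(1 + 2*6)) = -210*(1 + 12) = -210*13 = -35*78 = -2730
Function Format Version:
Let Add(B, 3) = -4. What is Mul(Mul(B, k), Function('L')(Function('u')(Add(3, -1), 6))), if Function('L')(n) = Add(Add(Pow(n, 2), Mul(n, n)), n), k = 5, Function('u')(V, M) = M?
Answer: -2730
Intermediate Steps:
Function('L')(n) = Add(n, Mul(2, Pow(n, 2))) (Function('L')(n) = Add(Add(Pow(n, 2), Pow(n, 2)), n) = Add(Mul(2, Pow(n, 2)), n) = Add(n, Mul(2, Pow(n, 2))))
B = -7 (B = Add(-3, -4) = -7)
Mul(Mul(B, k), Function('L')(Function('u')(Add(3, -1), 6))) = Mul(Mul(-7, 5), Mul(6, Add(1, Mul(2, 6)))) = Mul(-35, Mul(6, Add(1, 12))) = Mul(-35, Mul(6, 13)) = Mul(-35, 78) = -2730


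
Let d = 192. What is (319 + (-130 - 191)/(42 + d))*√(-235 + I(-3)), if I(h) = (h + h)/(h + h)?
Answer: 24775*I*√26/26 ≈ 4858.8*I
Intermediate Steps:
I(h) = 1 (I(h) = (2*h)/((2*h)) = (2*h)*(1/(2*h)) = 1)
(319 + (-130 - 191)/(42 + d))*√(-235 + I(-3)) = (319 + (-130 - 191)/(42 + 192))*√(-235 + 1) = (319 - 321/234)*√(-234) = (319 - 321*1/234)*(3*I*√26) = (319 - 107/78)*(3*I*√26) = 24775*(3*I*√26)/78 = 24775*I*√26/26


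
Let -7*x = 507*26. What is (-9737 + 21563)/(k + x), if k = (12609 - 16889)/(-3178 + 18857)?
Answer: -648969489/103355269 ≈ -6.2790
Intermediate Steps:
x = -13182/7 (x = -507*26/7 = -⅐*13182 = -13182/7 ≈ -1883.1)
k = -4280/15679 ≈ -0.27298
(-9737 + 21563)/(k + x) = (-9737 + 21563)/(-4280/15679 - 13182/7) = 11826/(-206710538/109753) = 11826*(-109753/206710538) = -648969489/103355269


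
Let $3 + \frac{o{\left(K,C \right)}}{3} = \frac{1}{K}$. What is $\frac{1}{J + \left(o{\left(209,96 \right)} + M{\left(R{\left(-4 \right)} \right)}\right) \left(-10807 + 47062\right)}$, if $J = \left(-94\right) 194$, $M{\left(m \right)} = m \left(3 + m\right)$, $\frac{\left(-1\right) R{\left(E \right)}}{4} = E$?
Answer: $\frac{209}{2231599466} \approx 9.3655 \cdot 10^{-8}$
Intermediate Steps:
$R{\left(E \right)} = - 4 E$
$o{\left(K,C \right)} = -9 + \frac{3}{K}$
$J = -18236$
$\frac{1}{J + \left(o{\left(209,96 \right)} + M{\left(R{\left(-4 \right)} \right)}\right) \left(-10807 + 47062\right)} = \frac{1}{-18236 + \left(\left(-9 + \frac{3}{209}\right) + \left(-4\right) \left(-4\right) \left(3 - -16\right)\right) \left(-10807 + 47062\right)} = \frac{1}{-18236 + \left(\left(-9 + 3 \cdot \frac{1}{209}\right) + 16 \left(3 + 16\right)\right) 36255} = \frac{1}{-18236 + \left(\left(-9 + \frac{3}{209}\right) + 16 \cdot 19\right) 36255} = \frac{1}{-18236 + \left(- \frac{1878}{209} + 304\right) 36255} = \frac{1}{-18236 + \frac{61658}{209} \cdot 36255} = \frac{1}{-18236 + \frac{2235410790}{209}} = \frac{1}{\frac{2231599466}{209}} = \frac{209}{2231599466}$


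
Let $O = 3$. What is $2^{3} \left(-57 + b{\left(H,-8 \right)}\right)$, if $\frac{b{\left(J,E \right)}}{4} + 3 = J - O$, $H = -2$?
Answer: $-712$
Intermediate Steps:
$b{\left(J,E \right)} = -24 + 4 J$ ($b{\left(J,E \right)} = -12 + 4 \left(J - 3\right) = -12 + 4 \left(-3 + J\right) = -12 + \left(-12 + 4 J\right) = -24 + 4 J$)
$2^{3} \left(-57 + b{\left(H,-8 \right)}\right) = 2^{3} \left(-57 + \left(-24 + 4 \left(-2\right)\right)\right) = 8 \left(-57 - 32\right) = 8 \left(-89\right) = -712$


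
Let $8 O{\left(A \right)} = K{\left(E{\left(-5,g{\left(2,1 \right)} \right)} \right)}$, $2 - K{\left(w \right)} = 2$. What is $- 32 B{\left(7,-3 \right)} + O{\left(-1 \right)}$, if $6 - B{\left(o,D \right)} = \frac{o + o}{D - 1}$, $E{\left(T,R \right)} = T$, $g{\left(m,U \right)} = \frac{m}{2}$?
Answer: $-304$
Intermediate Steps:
$g{\left(m,U \right)} = \frac{m}{2}$ ($g{\left(m,U \right)} = m \frac{1}{2} = \frac{m}{2}$)
$B{\left(o,D \right)} = 6 - \frac{2 o}{-1 + D}$ ($B{\left(o,D \right)} = 6 - \frac{o + o}{D - 1} = 6 - \frac{2 o}{-1 + D}$)
$K{\left(w \right)} = 0$ ($K{\left(w \right)} = 2 - 2 = 0$)
$O{\left(A \right)} = 0$ ($O{\left(A \right)} = \frac{1}{8} \cdot 0 = 0$)
$- 32 B{\left(7,-3 \right)} + O{\left(-1 \right)} = - 32 \frac{2 \left(-3 - 7 + 3 \left(-3\right)\right)}{-1 - 3} + 0 = - 32 \frac{2 \left(-3 - 7 - 9\right)}{-4} + 0 = - 32 \cdot 2 \left(- \frac{1}{4}\right) \left(-19\right) + 0 = \left(-32\right) \frac{19}{2} + 0 = -304 + 0 = -304$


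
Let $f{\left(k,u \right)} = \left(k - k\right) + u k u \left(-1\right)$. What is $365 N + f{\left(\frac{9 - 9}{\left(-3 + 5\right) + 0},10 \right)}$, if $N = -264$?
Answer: $-96360$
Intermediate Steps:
$f{\left(k,u \right)} = - k u^{2}$ ($f{\left(k,u \right)} = 0 + u \left(- k u\right) = 0 - k u^{2} = - k u^{2}$)
$365 N + f{\left(\frac{9 - 9}{\left(-3 + 5\right) + 0},10 \right)} = 365 \left(-264\right) - \frac{9 - 9}{\left(-3 + 5\right) + 0} \cdot 10^{2} = -96360 - \frac{0}{2 + 0} \cdot 100 = -96360 - \frac{0}{2} \cdot 100 = -96360 - 0 \cdot \frac{1}{2} \cdot 100 = -96360 - 0 \cdot 100 = -96360 + 0 = -96360$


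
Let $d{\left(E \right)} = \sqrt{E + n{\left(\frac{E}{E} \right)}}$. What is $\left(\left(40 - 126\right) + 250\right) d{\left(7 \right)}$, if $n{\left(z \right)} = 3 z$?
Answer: $164 \sqrt{10} \approx 518.61$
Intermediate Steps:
$d{\left(E \right)} = \sqrt{3 + E}$ ($d{\left(E \right)} = \sqrt{E + 3 \frac{E}{E}} = \sqrt{E + 3 \cdot 1} = \sqrt{E + 3} = \sqrt{3 + E}$)
$\left(\left(40 - 126\right) + 250\right) d{\left(7 \right)} = \left(\left(40 - 126\right) + 250\right) \sqrt{3 + 7} = \left(-86 + 250\right) \sqrt{10} = 164 \sqrt{10}$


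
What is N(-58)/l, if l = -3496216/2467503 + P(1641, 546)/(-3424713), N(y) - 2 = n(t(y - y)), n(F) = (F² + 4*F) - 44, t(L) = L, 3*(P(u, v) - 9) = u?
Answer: 59153427211473/1995818052946 ≈ 29.639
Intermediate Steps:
P(u, v) = 9 + u/3
n(F) = -44 + F² + 4*F
N(y) = -42 (N(y) = 2 + (-44 + (y - y)² + 4*(y - y)) = 2 + (-44 + 0² + 4*0) = 2 + (-44 + 0 + 0) = 2 - 44 = -42)
l = -3991636105892/2816829867213 (l = -3496216/2467503 + (9 + (⅓)*1641)/(-3424713) = -3496216*1/2467503 + (9 + 547)*(-1/3424713) = -3496216/2467503 + 556*(-1/3424713) = -3496216/2467503 - 556/3424713 = -3991636105892/2816829867213 ≈ -1.4171)
N(-58)/l = -42/(-3991636105892/2816829867213) = -42*(-2816829867213/3991636105892) = 59153427211473/1995818052946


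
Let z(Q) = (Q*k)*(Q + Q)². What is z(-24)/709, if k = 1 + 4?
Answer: -276480/709 ≈ -389.96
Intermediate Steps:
k = 5
z(Q) = 20*Q³ (z(Q) = (Q*5)*(Q + Q)² = (5*Q)*(2*Q)² = (5*Q)*(4*Q²) = 20*Q³)
z(-24)/709 = (20*(-24)³)/709 = (20*(-13824))*(1/709) = -276480*1/709 = -276480/709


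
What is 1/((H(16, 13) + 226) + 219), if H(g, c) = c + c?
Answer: 1/471 ≈ 0.0021231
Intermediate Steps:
H(g, c) = 2*c
1/((H(16, 13) + 226) + 219) = 1/((2*13 + 226) + 219) = 1/((26 + 226) + 219) = 1/(252 + 219) = 1/471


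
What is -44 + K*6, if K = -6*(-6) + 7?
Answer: 214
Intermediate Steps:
K = 43 (K = 36 + 7 = 43)
-44 + K*6 = -44 + 43*6 = -44 + 258 = 214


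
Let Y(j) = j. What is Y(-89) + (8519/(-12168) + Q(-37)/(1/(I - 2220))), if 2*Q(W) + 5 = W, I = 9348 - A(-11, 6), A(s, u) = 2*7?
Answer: -1818917663/12168 ≈ -1.4948e+5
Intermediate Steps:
A(s, u) = 14
I = 9334 (I = 9348 - 1*14 = 9348 - 14 = 9334)
Q(W) = -5/2 + W/2
Y(-89) + (8519/(-12168) + Q(-37)/(1/(I - 2220))) = -89 + (8519/(-12168) + (-5/2 + (½)*(-37))/(1/(9334 - 2220))) = -89 + (8519*(-1/12168) + (-5/2 - 37/2)/(1/7114)) = -89 + (-8519/12168 - 21/1/7114) = -89 + (-8519/12168 - 21*7114) = -89 + (-8519/12168 - 149394) = -89 - 1817834711/12168 = -1818917663/12168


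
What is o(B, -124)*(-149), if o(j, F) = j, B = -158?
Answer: 23542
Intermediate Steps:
o(B, -124)*(-149) = -158*(-149) = 23542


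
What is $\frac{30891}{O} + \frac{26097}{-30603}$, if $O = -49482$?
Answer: $- \frac{248521003}{168255294} \approx -1.477$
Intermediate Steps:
$\frac{30891}{O} + \frac{26097}{-30603} = \frac{30891}{-49482} + \frac{26097}{-30603} = 30891 \left(- \frac{1}{49482}\right) + 26097 \left(- \frac{1}{30603}\right) = - \frac{10297}{16494} - \frac{8699}{10201} = - \frac{248521003}{168255294}$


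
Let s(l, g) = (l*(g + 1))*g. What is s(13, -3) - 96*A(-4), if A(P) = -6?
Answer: 654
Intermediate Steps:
s(l, g) = g*l*(1 + g) (s(l, g) = (l*(1 + g))*g = g*l*(1 + g))
s(13, -3) - 96*A(-4) = -3*13*(1 - 3) - 96*(-6) = -3*13*(-2) + 576 = 78 + 576 = 654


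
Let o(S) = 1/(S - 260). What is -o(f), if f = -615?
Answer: 1/875 ≈ 0.0011429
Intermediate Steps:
o(S) = 1/(-260 + S)
-o(f) = -1/(-260 - 615) = -1/(-875) = -1*(-1/875) = 1/875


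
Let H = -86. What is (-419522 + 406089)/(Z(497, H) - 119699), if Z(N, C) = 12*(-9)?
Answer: 13433/119807 ≈ 0.11212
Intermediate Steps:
Z(N, C) = -108
(-419522 + 406089)/(Z(497, H) - 119699) = (-419522 + 406089)/(-108 - 119699) = -13433/(-119807) = -13433*(-1/119807) = 13433/119807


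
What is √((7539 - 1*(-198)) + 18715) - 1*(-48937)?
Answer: 48937 + 2*√6613 ≈ 49100.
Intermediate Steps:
√((7539 - 1*(-198)) + 18715) - 1*(-48937) = √((7539 + 198) + 18715) + 48937 = √(7737 + 18715) + 48937 = √26452 + 48937 = 2*√6613 + 48937 = 48937 + 2*√6613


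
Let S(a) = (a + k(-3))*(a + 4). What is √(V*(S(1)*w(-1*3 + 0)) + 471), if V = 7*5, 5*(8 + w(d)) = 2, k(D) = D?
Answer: √3131 ≈ 55.955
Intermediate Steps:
w(d) = -38/5 (w(d) = -8 + (⅕)*2 = -8 + ⅖ = -38/5)
S(a) = (-3 + a)*(4 + a) (S(a) = (a - 3)*(a + 4) = (-3 + a)*(4 + a))
V = 35
√(V*(S(1)*w(-1*3 + 0)) + 471) = √(35*((-12 + 1 + 1²)*(-38/5)) + 471) = √(35*((-12 + 1 + 1)*(-38/5)) + 471) = √(35*(-10*(-38/5)) + 471) = √(35*76 + 471) = √(2660 + 471) = √3131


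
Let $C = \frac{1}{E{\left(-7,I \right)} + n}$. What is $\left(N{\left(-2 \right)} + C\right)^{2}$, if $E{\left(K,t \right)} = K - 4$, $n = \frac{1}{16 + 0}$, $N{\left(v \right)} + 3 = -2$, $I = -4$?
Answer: $\frac{793881}{30625} \approx 25.923$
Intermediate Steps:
$N{\left(v \right)} = -5$ ($N{\left(v \right)} = -3 - 2 = -5$)
$n = \frac{1}{16} \approx 0.0625$
$E{\left(K,t \right)} = -4 + K$ ($E{\left(K,t \right)} = K - 4 = -4 + K$)
$C = - \frac{16}{175}$ ($C = \frac{1}{\left(-4 - 7\right) + \frac{1}{16}} = \frac{1}{-11 + \frac{1}{16}} = \frac{1}{- \frac{175}{16}} = - \frac{16}{175} \approx -0.091429$)
$\left(N{\left(-2 \right)} + C\right)^{2} = \left(-5 - \frac{16}{175}\right)^{2} = \left(- \frac{891}{175}\right)^{2} = \frac{793881}{30625}$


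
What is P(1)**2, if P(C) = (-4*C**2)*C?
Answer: 16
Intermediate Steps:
P(C) = -4*C**3
P(1)**2 = (-4*1**3)**2 = (-4*1)**2 = (-4)**2 = 16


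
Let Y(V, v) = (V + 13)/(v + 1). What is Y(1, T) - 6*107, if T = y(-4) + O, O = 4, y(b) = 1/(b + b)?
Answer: -24926/39 ≈ -639.13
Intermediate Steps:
y(b) = 1/(2*b)
T = 31/8 (T = (½)/(-4) + 4 = (½)*(-¼) + 4 = -⅛ + 4 = 31/8 ≈ 3.8750)
Y(V, v) = (13 + V)/(1 + v)
Y(1, T) - 6*107 = (13 + 1)/(1 + 31/8) - 6*107 = 14/(39/8) - 642 = (8/39)*14 - 642 = 112/39 - 642 = -24926/39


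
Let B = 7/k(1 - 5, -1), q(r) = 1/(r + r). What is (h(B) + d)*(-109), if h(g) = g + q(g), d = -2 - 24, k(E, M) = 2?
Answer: 34117/14 ≈ 2436.9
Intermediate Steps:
q(r) = 1/(2*r)
d = -26
B = 7/2 ≈ 3.5000
h(g) = g + 1/(2*g)
(h(B) + d)*(-109) = ((7/2 + 1/(2*(7/2))) - 26)*(-109) = ((7/2 + (½)*(2/7)) - 26)*(-109) = ((7/2 + ⅐) - 26)*(-109) = (51/14 - 26)*(-109) = -313/14*(-109) = 34117/14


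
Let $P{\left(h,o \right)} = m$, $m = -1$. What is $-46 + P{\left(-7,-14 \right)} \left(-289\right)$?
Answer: $243$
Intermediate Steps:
$P{\left(h,o \right)} = -1$
$-46 + P{\left(-7,-14 \right)} \left(-289\right) = -46 - -289 = -46 + 289 = 243$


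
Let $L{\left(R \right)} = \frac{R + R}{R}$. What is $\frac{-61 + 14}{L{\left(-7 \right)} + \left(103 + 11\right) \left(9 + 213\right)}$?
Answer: $- \frac{47}{25310} \approx -0.001857$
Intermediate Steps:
$L{\left(R \right)} = 2$ ($L{\left(R \right)} = \frac{2 R}{R} = 2$)
$\frac{-61 + 14}{L{\left(-7 \right)} + \left(103 + 11\right) \left(9 + 213\right)} = \frac{-61 + 14}{2 + \left(103 + 11\right) \left(9 + 213\right)} = - \frac{47}{2 + 114 \cdot 222} = - \frac{47}{2 + 25308} = - \frac{47}{25310}$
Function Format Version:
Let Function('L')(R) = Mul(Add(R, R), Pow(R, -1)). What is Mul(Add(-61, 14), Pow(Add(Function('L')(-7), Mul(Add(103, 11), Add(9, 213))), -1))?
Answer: Rational(-47, 25310) ≈ -0.0018570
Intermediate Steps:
Function('L')(R) = 2 (Function('L')(R) = Mul(Mul(2, R), Pow(R, -1)) = 2)
Mul(Add(-61, 14), Pow(Add(Function('L')(-7), Mul(Add(103, 11), Add(9, 213))), -1)) = Mul(Add(-61, 14), Pow(Add(2, Mul(Add(103, 11), Add(9, 213))), -1)) = Mul(-47, Pow(Add(2, Mul(114, 222)), -1)) = Mul(-47, Pow(Add(2, 25308), -1)) = Mul(-47, Pow(25310, -1)) = Mul(-47, Rational(1, 25310)) = Rational(-47, 25310)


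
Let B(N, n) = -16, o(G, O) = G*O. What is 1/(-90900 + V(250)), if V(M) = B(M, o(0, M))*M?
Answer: -1/94900 ≈ -1.0537e-5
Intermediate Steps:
V(M) = -16*M
1/(-90900 + V(250)) = 1/(-90900 - 16*250) = 1/(-90900 - 4000) = 1/(-94900) = -1/94900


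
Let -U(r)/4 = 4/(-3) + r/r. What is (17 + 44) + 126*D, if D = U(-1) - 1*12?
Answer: -1283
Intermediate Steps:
U(r) = 4/3 (U(r) = -4*(4/(-3) + r/r) = -4*(4*(-⅓) + 1) = -4*(-4/3 + 1) = -4*(-⅓) = 4/3)
D = -32/3 (D = 4/3 - 1*12 = 4/3 - 12 = -32/3 ≈ -10.667)
(17 + 44) + 126*D = (17 + 44) + 126*(-32/3) = 61 - 1344 = -1283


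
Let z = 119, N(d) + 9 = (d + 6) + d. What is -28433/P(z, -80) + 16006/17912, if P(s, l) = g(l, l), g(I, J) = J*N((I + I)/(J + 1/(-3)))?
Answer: 15380352587/42451440 ≈ 362.30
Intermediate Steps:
N(d) = -3 + 2*d (N(d) = -9 + ((d + 6) + d) = -9 + ((6 + d) + d) = -9 + (6 + 2*d) = -3 + 2*d)
g(I, J) = J*(-3 + 4*I/(-⅓ + J)) (g(I, J) = J*(-3 + 2*((I + I)/(J + 1/(-3)))) = J*(-3 + 2*((2*I)/(J + 1*(-⅓)))) = J*(-3 + 2*((2*I)/(J - ⅓))) = J*(-3 + 2*((2*I)/(-⅓ + J))) = J*(-3 + 2*(2*I/(-⅓ + J))) = J*(-3 + 4*I/(-⅓ + J)))
P(s, l) = 3*l*(1 + l)/(-1 + 3*l) (P(s, l) = 3*l*(1 - 3*l + 4*l)/(-1 + 3*l) = 3*l*(1 + l)/(-1 + 3*l))
-28433/P(z, -80) + 16006/17912 = -28433*(-(-1 + 3*(-80))/(240*(1 - 80))) + 16006/17912 = -28433/(3*(-80)*(-79)/(-1 - 240)) + 16006*(1/17912) = -28433/(3*(-80)*(-79)/(-241)) + 8003/8956 = -28433/(3*(-80)*(-1/241)*(-79)) + 8003/8956 = -28433/(-18960/241) + 8003/8956 = -28433*(-241/18960) + 8003/8956 = 6852353/18960 + 8003/8956 = 15380352587/42451440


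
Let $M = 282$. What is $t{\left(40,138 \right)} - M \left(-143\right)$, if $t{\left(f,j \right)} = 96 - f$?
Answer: $40382$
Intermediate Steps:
$t{\left(40,138 \right)} - M \left(-143\right) = \left(96 - 40\right) - 282 \left(-143\right) = \left(96 - 40\right) - -40326 = 56 + 40326 = 40382$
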